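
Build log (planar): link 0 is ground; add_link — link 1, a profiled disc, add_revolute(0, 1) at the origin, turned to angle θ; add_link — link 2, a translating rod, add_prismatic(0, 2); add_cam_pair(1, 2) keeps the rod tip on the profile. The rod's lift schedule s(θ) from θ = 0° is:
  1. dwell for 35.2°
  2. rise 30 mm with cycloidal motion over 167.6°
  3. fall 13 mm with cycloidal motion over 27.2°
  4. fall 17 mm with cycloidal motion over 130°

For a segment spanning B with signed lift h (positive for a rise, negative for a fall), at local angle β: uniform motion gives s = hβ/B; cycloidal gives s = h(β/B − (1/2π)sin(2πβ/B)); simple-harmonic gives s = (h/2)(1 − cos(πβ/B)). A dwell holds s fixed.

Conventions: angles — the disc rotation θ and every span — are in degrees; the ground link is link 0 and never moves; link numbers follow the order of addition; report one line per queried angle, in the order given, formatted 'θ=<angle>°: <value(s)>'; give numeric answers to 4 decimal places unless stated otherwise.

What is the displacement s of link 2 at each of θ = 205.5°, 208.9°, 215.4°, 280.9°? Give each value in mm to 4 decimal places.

seg 1 [0°–35.2°] dwell: s stays 0.0000
seg 2 [35.2°–202.8°] cycloidal, h=30: full span → s += 30 → s = 30.0000
seg 3 [202.8°–230°] cycloidal, h=-13: θ=205.5° here. β=2.7, B=27.2. -13·(0.0993 − sin(2π·0.0993)/(2π)) = -0.0821 → s = 29.9179
seg 3 [202.8°–230°] cycloidal, h=-13: θ=208.9° here. β=6.1, B=27.2. -13·(0.2243 − sin(2π·0.2243)/(2π)) = -0.8734 → s = 29.1266
seg 3 [202.8°–230°] cycloidal, h=-13: θ=215.4° here. β=12.6, B=27.2. -13·(0.4632 − sin(2π·0.4632)/(2π)) = -5.5484 → s = 24.4516
seg 3 [202.8°–230°] cycloidal, h=-13: full span → s += -13 → s = 17.0000
seg 4 [230°–360°] cycloidal, h=-17: θ=280.9° here. β=50.9, B=130. -17·(0.3915 − sin(2π·0.3915)/(2π)) = -4.9517 → s = 12.0483

θ=205.5°: 29.9179
θ=208.9°: 29.1266
θ=215.4°: 24.4516
θ=280.9°: 12.0483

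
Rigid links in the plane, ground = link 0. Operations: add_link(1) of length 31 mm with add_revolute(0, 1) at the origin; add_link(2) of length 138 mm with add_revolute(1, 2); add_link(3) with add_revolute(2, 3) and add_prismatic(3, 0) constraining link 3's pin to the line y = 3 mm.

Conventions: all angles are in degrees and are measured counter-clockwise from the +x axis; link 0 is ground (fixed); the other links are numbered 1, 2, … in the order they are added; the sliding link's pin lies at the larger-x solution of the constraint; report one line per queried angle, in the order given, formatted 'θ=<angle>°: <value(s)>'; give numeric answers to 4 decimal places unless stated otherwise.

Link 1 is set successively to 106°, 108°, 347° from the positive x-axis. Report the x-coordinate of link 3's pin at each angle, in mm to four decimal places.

geometry: r = 31 mm, L = 138 mm, e = 3 mm
θ=106°: crank pin P = (r cos θ, r sin θ) = (-8.544758, 29.799113)
θ=106°: h = r sin θ − e = 29.799113 − 3 = 26.799113
θ=106°: x = r cos θ + √(L² − h²) = -8.544758 + 135.372846 = 126.828088
θ=108°: crank pin P = (r cos θ, r sin θ) = (-9.579527, 29.482752)
θ=108°: h = r sin θ − e = 29.482752 − 3 = 26.482752
θ=108°: x = r cos θ + √(L² − h²) = -9.579527 + 135.435091 = 125.855564
θ=347°: crank pin P = (r cos θ, r sin θ) = (30.205472, -6.973483)
θ=347°: h = r sin θ − e = -6.973483 − 3 = -9.973483
θ=347°: x = r cos θ + √(L² − h²) = 30.205472 + 137.639128 = 167.844600

θ=106°: 126.8281
θ=108°: 125.8556
θ=347°: 167.8446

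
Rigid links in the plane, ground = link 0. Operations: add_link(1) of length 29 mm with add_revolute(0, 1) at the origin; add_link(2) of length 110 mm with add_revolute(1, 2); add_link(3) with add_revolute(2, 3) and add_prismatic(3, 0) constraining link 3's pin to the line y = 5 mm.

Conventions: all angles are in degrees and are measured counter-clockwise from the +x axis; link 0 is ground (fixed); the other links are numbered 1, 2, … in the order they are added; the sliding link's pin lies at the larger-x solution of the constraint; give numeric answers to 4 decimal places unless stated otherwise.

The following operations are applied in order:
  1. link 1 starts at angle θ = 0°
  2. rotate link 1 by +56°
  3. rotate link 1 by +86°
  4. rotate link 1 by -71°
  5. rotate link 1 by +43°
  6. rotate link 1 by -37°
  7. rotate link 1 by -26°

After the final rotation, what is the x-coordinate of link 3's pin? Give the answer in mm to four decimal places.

geometry: r = 29 mm, L = 110 mm, e = 5 mm; θ starts at 0°
rotate link 1 by +56°: θ ← 0° +56° = 56°
rotate link 1 by +86°: θ ← 56° +86° = 142°
rotate link 1 by -71°: θ ← 142° -71° = 71°
rotate link 1 by +43°: θ ← 71° +43° = 114°
rotate link 1 by -37°: θ ← 114° -37° = 77°
rotate link 1 by -26°: θ ← 77° -26° = 51°
crank pin P = (r cos θ, r sin θ) = (18.250291, 22.537233)
h = r sin θ − e = 22.537233 − 5 = 17.537233
x = r cos θ + √(L² − h²) = 18.250291 + 108.593027 = 126.843318

126.8433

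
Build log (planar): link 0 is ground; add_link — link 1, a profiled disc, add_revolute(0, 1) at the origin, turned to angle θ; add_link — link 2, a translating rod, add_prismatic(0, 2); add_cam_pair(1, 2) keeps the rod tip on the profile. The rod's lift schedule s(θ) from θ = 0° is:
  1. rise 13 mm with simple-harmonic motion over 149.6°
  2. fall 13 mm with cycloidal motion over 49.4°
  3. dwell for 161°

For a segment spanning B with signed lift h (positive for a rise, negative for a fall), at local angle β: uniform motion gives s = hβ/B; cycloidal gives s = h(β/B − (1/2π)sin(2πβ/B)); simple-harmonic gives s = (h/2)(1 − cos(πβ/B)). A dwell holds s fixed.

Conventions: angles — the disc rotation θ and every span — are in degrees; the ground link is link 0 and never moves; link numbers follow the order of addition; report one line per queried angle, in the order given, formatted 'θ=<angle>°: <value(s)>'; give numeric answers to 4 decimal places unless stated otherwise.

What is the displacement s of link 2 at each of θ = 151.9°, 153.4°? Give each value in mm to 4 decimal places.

seg 1 [0°–149.6°] simple-harmonic, h=13: full span → s += 13 → s = 13.0000
seg 2 [149.6°–199°] cycloidal, h=-13: θ=151.9° here. β=2.3, B=49.4. -13·(0.0466 − sin(2π·0.0466)/(2π)) = -0.0086 → s = 12.9914
seg 2 [149.6°–199°] cycloidal, h=-13: θ=153.4° here. β=3.8, B=49.4. -13·(0.0769 − sin(2π·0.0769)/(2π)) = -0.0385 → s = 12.9615

θ=151.9°: 12.9914
θ=153.4°: 12.9615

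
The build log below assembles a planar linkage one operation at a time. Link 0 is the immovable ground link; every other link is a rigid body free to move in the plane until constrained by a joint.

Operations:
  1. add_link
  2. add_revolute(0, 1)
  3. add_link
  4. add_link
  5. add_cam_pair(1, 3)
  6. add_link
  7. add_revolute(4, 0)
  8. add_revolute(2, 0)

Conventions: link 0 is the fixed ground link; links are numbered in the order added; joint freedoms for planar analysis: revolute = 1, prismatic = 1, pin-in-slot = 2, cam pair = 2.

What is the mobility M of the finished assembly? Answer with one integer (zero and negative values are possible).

ground; <1,0,0>
#1 <2,0,0>
R:0↔1 J1 <2,1,0>
#2 <3,1,0>
#3 <4,1,0>
C:1↔3 J2 <4,1,1>
#4 <5,1,1>
R:4↔0 J1 <5,2,1>
R:2↔0 J1 <5,3,1>
3×4 − 2×3 − 1×1 = 5

M = 5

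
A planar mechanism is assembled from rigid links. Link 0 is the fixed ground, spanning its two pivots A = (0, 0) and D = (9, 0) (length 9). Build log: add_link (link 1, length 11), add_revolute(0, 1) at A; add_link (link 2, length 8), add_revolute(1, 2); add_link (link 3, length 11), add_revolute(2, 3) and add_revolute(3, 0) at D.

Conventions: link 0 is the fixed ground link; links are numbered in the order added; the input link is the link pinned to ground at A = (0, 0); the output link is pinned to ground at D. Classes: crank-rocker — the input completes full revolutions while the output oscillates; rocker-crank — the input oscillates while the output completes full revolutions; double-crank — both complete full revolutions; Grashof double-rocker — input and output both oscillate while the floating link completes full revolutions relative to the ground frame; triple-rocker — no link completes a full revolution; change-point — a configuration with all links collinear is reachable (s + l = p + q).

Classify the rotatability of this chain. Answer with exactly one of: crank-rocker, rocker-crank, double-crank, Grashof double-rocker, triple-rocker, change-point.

lengths: ground=9, input=11, coupler=8, output=11
sorted: s=8 (shortest), l=11 (longest), p+q=20
s + l = 19 vs p + q = 20
s + l < p + q (Grashof) with shortest = coupler link → Grashof double-rocker

Grashof double-rocker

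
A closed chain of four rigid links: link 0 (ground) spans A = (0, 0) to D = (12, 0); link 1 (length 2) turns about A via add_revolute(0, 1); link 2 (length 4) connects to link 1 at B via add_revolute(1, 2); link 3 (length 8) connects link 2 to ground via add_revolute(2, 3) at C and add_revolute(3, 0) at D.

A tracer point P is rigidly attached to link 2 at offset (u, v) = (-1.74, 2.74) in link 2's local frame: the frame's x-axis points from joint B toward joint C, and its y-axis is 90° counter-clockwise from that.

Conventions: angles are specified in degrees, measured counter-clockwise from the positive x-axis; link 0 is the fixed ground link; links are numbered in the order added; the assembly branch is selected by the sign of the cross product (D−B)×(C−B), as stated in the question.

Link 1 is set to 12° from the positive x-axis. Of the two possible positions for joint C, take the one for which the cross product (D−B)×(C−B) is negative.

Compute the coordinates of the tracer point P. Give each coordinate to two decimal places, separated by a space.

A=(0,0), D=(12.00,0)
B = A + 2.00·(cos12°, sin12°) = (1.9563, 0.4158)
|BD| = 10.0523
circle(B,4.00) ∩ circle(D,8.00): a=2.6386, h=3.0063
  candidates: C₊=(4.7170,3.3104) cross=30.220; C₋=(4.4683,-2.6970) cross=-30.220
  branch - wants cross < 0 → take C=(4.4683,-2.6970) (cross=-30.220)
ex = (C−B)/|BC| = (0.6280,-0.7782); ey = (0.7782,0.6280)
P = B + -1.74·ex + 2.74·ey = (2.9959,3.4906)

3.00 3.49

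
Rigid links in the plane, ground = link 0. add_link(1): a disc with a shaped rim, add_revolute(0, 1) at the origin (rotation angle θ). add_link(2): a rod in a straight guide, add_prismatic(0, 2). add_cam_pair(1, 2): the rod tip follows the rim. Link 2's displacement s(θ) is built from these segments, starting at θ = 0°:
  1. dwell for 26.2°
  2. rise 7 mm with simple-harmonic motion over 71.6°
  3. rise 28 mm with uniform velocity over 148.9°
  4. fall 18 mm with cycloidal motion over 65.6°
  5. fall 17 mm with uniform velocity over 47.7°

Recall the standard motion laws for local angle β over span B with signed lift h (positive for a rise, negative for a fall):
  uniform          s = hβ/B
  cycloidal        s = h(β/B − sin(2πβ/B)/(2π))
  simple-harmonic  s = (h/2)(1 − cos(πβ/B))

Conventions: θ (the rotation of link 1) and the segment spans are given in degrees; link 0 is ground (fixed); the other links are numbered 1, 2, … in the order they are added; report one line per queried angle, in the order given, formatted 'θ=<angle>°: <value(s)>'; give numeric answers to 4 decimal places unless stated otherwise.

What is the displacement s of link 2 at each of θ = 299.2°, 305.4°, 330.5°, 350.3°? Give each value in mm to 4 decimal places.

segment 1 (0° to 26.2°, dwell): s unchanged at 0.0000
segment 2 (26.2° to 97.8°, simple-harmonic, h = 7) is passed completely: s = 0.0000 + (7) = 7.0000
segment 3 (97.8° to 246.7°, uniform, h = 28) is passed completely: s = 7.0000 + (28) = 35.0000
θ = 299.2° falls in segment 4 (246.7° to 312.3°, cycloidal, h = -18): β = 299.2 − 246.7 = 52.5°, B = 65.6°; Δs = -18·(0.8003 − sin(2π·0.8003)/(2π)) = -17.1284; s = 35.0000 − 17.1284 = 17.8716
θ = 305.4° falls in segment 4 (246.7° to 312.3°, cycloidal, h = -18): β = 305.4 − 246.7 = 58.7°, B = 65.6°; Δs = -18·(0.8948 − sin(2π·0.8948)/(2π)) = -17.8652; s = 35.0000 − 17.8652 = 17.1348
segment 4 (246.7° to 312.3°, cycloidal, h = -18) is passed completely: s = 35.0000 + (-18) = 17.0000
θ = 330.5° falls in segment 5 (312.3° to 360°, uniform, h = -17): β = 330.5 − 312.3 = 18.2°, B = 47.7°; Δs = -17·18.2/47.7 = -6.4864; s = 17.0000 − 6.4864 = 10.5136
θ = 350.3° falls in segment 5 (312.3° to 360°, uniform, h = -17): β = 350.3 − 312.3 = 38°, B = 47.7°; Δs = -17·38/47.7 = -13.5430; s = 17.0000 − 13.5430 = 3.4570

θ=299.2°: 17.8716
θ=305.4°: 17.1348
θ=330.5°: 10.5136
θ=350.3°: 3.4570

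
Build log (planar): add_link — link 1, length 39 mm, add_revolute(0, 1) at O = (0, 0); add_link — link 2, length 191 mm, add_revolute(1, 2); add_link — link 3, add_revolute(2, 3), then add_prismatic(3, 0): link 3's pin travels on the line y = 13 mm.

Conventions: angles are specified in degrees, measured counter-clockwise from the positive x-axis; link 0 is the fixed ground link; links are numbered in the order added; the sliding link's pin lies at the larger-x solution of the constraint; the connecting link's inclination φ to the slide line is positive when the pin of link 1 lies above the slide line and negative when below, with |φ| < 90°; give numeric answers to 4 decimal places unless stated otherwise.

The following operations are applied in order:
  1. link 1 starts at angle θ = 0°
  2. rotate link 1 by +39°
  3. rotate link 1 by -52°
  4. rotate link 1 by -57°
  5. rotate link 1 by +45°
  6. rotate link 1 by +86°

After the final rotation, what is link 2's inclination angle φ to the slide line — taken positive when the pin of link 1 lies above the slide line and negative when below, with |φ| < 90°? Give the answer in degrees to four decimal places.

geometry: r = 39 mm, L = 191 mm, e = 13 mm; θ starts at 0°
rotate link 1 by +39°: θ ← 0° +39° = 39°
rotate link 1 by -52°: θ ← 39° -52° = -13°
rotate link 1 by -57°: θ ← -13° -57° = -70°
rotate link 1 by +45°: θ ← -70° +45° = -25°
rotate link 1 by +86°: θ ← -25° +86° = 61°
h = r sin θ − e = 34.110169 − 13 = 21.110169
sin φ = h / L = 21.110169 / 191 = 0.11052444
φ = arcsin(0.11052444) = 6.345548°

6.3455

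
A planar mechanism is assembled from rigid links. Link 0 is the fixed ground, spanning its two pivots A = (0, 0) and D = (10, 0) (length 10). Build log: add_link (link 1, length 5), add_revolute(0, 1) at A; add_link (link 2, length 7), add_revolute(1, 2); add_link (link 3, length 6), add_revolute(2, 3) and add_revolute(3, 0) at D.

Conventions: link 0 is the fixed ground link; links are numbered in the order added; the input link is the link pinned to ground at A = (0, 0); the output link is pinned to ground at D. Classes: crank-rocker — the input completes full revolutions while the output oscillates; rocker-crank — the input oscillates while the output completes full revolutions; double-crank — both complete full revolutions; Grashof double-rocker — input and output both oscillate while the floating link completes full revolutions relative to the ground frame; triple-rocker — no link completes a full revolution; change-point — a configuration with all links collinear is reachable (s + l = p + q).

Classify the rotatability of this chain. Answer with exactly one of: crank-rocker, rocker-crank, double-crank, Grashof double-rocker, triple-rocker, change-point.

lengths: ground=10, input=5, coupler=7, output=6
sorted: s=5 (shortest), l=10 (longest), p+q=13
s + l = 15 vs p + q = 13
s + l > p + q → non-Grashof → no link fully rotates → triple-rocker

triple-rocker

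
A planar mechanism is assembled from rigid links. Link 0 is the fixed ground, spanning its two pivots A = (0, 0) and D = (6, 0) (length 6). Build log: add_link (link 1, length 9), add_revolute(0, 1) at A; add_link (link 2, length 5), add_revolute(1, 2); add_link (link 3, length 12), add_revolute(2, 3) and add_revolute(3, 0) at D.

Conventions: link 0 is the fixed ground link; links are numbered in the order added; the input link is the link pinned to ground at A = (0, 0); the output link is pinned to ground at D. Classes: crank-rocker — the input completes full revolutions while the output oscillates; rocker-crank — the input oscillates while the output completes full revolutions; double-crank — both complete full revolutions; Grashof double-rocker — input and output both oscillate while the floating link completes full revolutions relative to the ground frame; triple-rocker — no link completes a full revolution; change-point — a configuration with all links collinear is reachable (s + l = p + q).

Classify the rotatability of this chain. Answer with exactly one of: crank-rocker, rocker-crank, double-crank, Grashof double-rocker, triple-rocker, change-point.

lengths: ground=6, input=9, coupler=5, output=12
sorted: s=5 (shortest), l=12 (longest), p+q=15
s + l = 17 vs p + q = 15
s + l > p + q → non-Grashof → no link fully rotates → triple-rocker

triple-rocker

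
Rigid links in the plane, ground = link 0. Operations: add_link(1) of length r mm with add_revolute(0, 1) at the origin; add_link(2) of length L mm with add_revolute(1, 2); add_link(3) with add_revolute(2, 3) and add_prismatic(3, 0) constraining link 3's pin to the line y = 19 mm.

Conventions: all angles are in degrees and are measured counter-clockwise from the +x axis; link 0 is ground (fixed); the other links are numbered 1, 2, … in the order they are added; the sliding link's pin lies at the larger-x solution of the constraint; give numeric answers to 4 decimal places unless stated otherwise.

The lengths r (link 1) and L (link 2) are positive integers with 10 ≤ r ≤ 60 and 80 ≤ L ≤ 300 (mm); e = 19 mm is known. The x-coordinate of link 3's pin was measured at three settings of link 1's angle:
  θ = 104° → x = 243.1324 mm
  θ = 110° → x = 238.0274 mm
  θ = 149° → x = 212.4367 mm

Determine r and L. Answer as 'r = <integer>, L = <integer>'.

constraint per measurement: (x − r cos θ)² + (r sin θ − e)² = L²
subtracting the θ₁ and θ₂ equations cancels the r² and L² terms:
r = (x₁² − x₂²) / (2[(x₁cos θ₁ + e sin θ₁) − (x₂cos θ₂ + e sin θ₂)]) = 53.0006 → r = 53
L² = (x₁ − r cos θ₁)² + (r sin θ₁ − e)² = 66564.0078 → L = 258.0000 → L = 258
check at θ₃=149°: x = 212.4367 (printed 212.4367) ✓

r = 53, L = 258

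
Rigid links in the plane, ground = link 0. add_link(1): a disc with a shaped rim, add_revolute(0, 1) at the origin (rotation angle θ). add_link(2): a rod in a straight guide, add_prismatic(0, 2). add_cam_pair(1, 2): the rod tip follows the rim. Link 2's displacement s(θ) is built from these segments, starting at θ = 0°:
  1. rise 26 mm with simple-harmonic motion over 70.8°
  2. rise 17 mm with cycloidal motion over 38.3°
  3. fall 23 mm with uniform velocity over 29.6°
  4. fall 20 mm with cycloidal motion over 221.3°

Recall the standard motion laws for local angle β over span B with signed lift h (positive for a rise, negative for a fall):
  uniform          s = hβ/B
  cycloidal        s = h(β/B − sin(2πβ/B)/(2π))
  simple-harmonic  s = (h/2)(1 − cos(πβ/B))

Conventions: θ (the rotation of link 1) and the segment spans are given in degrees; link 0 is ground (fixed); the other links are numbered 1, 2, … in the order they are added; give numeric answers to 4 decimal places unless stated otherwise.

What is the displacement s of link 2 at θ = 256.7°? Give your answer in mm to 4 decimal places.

segment 1 (0° to 70.8°, simple-harmonic, h = 26) is passed completely: s = 0.0000 + (26) = 26.0000
segment 2 (70.8° to 109.1°, cycloidal, h = 17) is passed completely: s = 26.0000 + (17) = 43.0000
segment 3 (109.1° to 138.7°, uniform, h = -23) is passed completely: s = 43.0000 + (-23) = 20.0000
θ = 256.7° falls in segment 4 (138.7° to 360°, cycloidal, h = -20): β = 256.7 − 138.7 = 118°, B = 221.3°; Δs = -20·(0.5332 − sin(2π·0.5332)/(2π)) = -11.3237; s = 20.0000 − 11.3237 = 8.6763

8.6763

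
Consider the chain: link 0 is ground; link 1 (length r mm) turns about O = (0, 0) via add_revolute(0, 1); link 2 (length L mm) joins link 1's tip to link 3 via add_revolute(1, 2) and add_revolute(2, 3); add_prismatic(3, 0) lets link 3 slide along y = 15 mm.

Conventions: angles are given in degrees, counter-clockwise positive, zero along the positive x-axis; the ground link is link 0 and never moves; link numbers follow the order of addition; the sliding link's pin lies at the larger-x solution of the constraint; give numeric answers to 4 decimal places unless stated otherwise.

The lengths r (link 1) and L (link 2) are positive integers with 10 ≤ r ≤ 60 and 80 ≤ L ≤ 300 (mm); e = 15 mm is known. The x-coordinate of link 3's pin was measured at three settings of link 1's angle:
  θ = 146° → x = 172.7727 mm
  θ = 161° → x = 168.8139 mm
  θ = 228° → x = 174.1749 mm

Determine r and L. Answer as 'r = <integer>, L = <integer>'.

constraint per measurement: (x − r cos θ)² + (r sin θ − e)² = L²
subtracting the θ₁ and θ₂ equations cancels the r² and L² terms:
r = (x₁² − x₂²) / (2[(x₁cos θ₁ + e sin θ₁) − (x₂cos θ₂ + e sin θ₂)]) = 34.0006 → r = 34
L² = (x₁ − r cos θ₁)² + (r sin θ₁ − e)² = 40401.0132 → L = 201.0000 → L = 201
check at θ₃=228°: x = 174.1749 (printed 174.1749) ✓

r = 34, L = 201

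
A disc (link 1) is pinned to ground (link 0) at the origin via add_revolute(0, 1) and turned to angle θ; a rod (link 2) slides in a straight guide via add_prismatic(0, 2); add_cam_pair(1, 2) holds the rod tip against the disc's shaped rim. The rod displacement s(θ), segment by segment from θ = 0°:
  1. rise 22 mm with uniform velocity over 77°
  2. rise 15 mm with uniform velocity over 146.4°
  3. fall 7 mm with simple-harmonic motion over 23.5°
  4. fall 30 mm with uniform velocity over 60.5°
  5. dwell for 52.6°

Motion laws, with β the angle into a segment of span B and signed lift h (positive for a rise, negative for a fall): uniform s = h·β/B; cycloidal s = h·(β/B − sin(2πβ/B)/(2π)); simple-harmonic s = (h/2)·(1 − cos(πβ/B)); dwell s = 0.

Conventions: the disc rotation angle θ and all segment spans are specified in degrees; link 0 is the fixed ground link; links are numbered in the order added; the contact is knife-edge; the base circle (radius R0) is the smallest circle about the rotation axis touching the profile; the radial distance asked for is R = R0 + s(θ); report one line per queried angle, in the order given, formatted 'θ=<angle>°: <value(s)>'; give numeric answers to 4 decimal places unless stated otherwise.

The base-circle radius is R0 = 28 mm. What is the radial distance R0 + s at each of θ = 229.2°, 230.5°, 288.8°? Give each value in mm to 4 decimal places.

segment 1 (0° to 77°, uniform, h = 22) is passed completely: s = 0.0000 + (22) = 22.0000
segment 2 (77° to 223.4°, uniform, h = 15) is passed completely: s = 22.0000 + (15) = 37.0000
θ = 229.2° falls in segment 3 (223.4° to 246.9°, simple-harmonic, h = -7): β = 229.2 − 223.4 = 5.8°, B = 23.5°; Δs = -7/2·(1 − cos(π·0.2468)) = -1.0004; s = 37.0000 − 1.0004 = 35.9996
θ = 230.5° falls in segment 3 (223.4° to 246.9°, simple-harmonic, h = -7): β = 230.5 − 223.4 = 7.1°, B = 23.5°; Δs = -7/2·(1 − cos(π·0.3021)) = -1.4617; s = 37.0000 − 1.4617 = 35.5383
segment 3 (223.4° to 246.9°, simple-harmonic, h = -7) is passed completely: s = 37.0000 + (-7) = 30.0000
θ = 288.8° falls in segment 4 (246.9° to 307.4°, uniform, h = -30): β = 288.8 − 246.9 = 41.9°, B = 60.5°; Δs = -30·41.9/60.5 = -20.7769; s = 30.0000 − 20.7769 = 9.2231
θ=229.2°: R = R0 + s = 28 + 35.9996 = 63.9996
θ=230.5°: R = R0 + s = 28 + 35.5383 = 63.5383
θ=288.8°: R = R0 + s = 28 + 9.2231 = 37.2231

θ=229.2°: 63.9996
θ=230.5°: 63.5383
θ=288.8°: 37.2231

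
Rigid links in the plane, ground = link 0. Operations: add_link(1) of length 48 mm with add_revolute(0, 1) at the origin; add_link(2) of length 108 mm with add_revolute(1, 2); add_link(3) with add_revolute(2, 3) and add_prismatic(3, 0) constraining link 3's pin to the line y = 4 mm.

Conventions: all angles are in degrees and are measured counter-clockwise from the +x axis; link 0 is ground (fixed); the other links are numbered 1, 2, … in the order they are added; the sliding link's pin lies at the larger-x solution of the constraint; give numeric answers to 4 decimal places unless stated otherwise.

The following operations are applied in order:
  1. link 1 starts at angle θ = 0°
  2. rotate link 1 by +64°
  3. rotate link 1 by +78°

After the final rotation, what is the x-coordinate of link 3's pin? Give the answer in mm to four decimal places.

geometry: r = 48 mm, L = 108 mm, e = 4 mm; θ starts at 0°
rotate link 1 by +64°: θ ← 0° +64° = 64°
rotate link 1 by +78°: θ ← 64° +78° = 142°
crank pin P = (r cos θ, r sin θ) = (-37.824516, 29.551751)
h = r sin θ − e = 29.551751 − 4 = 25.551751
x = r cos θ + √(L² − h²) = -37.824516 + 104.933827 = 67.109311

67.1093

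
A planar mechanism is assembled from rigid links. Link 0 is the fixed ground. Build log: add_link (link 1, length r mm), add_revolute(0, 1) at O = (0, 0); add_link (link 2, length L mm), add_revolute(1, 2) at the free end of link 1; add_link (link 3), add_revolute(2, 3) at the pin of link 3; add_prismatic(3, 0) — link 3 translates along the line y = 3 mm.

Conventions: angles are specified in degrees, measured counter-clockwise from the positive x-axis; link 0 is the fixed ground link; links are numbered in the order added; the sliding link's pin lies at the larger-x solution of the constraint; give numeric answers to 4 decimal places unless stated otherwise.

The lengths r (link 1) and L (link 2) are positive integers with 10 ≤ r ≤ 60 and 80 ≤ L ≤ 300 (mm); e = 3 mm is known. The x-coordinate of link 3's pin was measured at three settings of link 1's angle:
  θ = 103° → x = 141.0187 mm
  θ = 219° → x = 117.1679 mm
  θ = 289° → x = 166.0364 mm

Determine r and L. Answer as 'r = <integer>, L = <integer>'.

constraint per measurement: (x − r cos θ)² + (r sin θ − e)² = L²
subtracting the θ₁ and θ₂ equations cancels the r² and L² terms:
r = (x₁² − x₂²) / (2[(x₁cos θ₁ + e sin θ₁) − (x₂cos θ₂ + e sin θ₂)]) = 48.0000 → r = 48
L² = (x₁ − r cos θ₁)² + (r sin θ₁ − e)² = 24963.9965 → L = 158.0000 → L = 158
check at θ₃=289°: x = 166.0364 (printed 166.0364) ✓

r = 48, L = 158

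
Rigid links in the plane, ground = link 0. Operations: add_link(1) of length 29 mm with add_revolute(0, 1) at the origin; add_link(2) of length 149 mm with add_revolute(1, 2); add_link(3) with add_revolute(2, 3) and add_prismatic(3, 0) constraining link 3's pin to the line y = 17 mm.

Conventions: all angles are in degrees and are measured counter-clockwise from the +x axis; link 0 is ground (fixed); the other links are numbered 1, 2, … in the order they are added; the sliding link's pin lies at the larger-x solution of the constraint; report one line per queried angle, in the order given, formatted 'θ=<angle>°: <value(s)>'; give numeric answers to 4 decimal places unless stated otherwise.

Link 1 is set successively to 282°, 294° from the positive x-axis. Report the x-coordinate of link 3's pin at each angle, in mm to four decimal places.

geometry: r = 29 mm, L = 149 mm, e = 17 mm
θ=282°: crank pin P = (r cos θ, r sin θ) = (6.029439, -28.366280)
θ=282°: h = r sin θ − e = -28.366280 − 17 = -45.366280
θ=282°: x = r cos θ + √(L² − h²) = 6.029439 + 141.925687 = 147.955126
θ=294°: crank pin P = (r cos θ, r sin θ) = (11.795363, -26.492818)
θ=294°: h = r sin θ − e = -26.492818 − 17 = -43.492818
θ=294°: x = r cos θ + √(L² − h²) = 11.795363 + 142.510964 = 154.306326

θ=282°: 147.9551
θ=294°: 154.3063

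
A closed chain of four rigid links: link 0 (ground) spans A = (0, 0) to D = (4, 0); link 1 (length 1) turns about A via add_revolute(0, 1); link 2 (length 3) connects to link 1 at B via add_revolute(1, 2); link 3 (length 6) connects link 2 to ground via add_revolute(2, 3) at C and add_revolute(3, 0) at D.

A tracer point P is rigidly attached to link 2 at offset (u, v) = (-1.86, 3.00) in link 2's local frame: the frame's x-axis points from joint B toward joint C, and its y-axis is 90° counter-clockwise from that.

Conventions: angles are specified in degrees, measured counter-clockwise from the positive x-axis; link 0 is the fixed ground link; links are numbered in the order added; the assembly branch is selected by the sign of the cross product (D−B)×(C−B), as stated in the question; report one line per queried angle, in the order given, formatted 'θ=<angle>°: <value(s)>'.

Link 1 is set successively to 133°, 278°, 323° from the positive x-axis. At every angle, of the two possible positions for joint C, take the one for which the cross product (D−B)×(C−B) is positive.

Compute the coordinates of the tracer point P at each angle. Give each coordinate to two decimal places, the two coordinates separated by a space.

A=(0,0), D=(4.00,0)
θ=133°: B = A + 1.00·(cos133°, sin133°) = (-0.6820, 0.7314)
θ=133°: |BD| = 4.7388
θ=133°: circle(B,3.00) ∩ circle(D,6.00): a=-0.4795, h=2.9614
θ=133°:   candidates: C₊=(-0.6987,3.7313) cross=14.034; C₋=(-1.6128,-2.1206) cross=-14.034
θ=133°:   branch + wants cross > 0 → take C=(-0.6987,3.7313) (cross=14.034)
θ=133°: ex = (C−B)/|BC| = (-0.0056,1.0000); ey = (-1.0000,-0.0056)
θ=133°: P = B + -1.86·ex + 3.00·ey = (-3.6716,-1.1453)
θ=278°: B = A + 1.00·(cos278°, sin278°) = (0.1392, -0.9903)
θ=278°: |BD| = 3.9858
θ=278°: circle(B,3.00) ∩ circle(D,6.00): a=-1.3941, h=2.6564
θ=278°:   candidates: C₊=(-1.8712,1.2365) cross=10.588; C₋=(-0.5513,-3.9097) cross=-10.588
θ=278°:   branch + wants cross > 0 → take C=(-1.8712,1.2365) (cross=10.588)
θ=278°: ex = (C−B)/|BC| = (-0.6701,0.7422); ey = (-0.7422,-0.6701)
θ=278°: P = B + -1.86·ex + 3.00·ey = (-0.8411,-4.3812)
θ=323°: B = A + 1.00·(cos323°, sin323°) = (0.7986, -0.6018)
θ=323°: |BD| = 3.2574
θ=323°: circle(B,3.00) ∩ circle(D,6.00): a=-2.5156, h=1.6345
θ=323°:   candidates: C₊=(-1.9757,0.5398) cross=5.324; C₋=(-1.3717,-2.6729) cross=-5.324
θ=323°:   branch + wants cross > 0 → take C=(-1.9757,0.5398) (cross=5.324)
θ=323°: ex = (C−B)/|BC| = (-0.9248,0.3805); ey = (-0.3805,-0.9248)
θ=323°: P = B + -1.86·ex + 3.00·ey = (1.3771,-4.0839)

θ=133°: -3.67 -1.15
θ=278°: -0.84 -4.38
θ=323°: 1.38 -4.08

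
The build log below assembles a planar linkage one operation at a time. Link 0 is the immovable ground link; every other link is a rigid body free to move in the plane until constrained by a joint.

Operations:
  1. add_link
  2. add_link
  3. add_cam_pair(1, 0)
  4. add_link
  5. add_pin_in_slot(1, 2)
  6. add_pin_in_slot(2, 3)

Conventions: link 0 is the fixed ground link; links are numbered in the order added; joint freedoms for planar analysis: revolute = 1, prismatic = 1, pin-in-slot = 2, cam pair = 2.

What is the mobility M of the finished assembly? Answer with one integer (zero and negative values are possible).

ground; <1,0,0>
#1 <2,0,0>
#2 <3,0,0>
C:1↔0 J2 <3,0,1>
#3 <4,0,1>
PS:1↔2 J2 <4,0,2>
PS:2↔3 J2 <4,0,3>
3×3 − 2×0 − 1×3 = 6

M = 6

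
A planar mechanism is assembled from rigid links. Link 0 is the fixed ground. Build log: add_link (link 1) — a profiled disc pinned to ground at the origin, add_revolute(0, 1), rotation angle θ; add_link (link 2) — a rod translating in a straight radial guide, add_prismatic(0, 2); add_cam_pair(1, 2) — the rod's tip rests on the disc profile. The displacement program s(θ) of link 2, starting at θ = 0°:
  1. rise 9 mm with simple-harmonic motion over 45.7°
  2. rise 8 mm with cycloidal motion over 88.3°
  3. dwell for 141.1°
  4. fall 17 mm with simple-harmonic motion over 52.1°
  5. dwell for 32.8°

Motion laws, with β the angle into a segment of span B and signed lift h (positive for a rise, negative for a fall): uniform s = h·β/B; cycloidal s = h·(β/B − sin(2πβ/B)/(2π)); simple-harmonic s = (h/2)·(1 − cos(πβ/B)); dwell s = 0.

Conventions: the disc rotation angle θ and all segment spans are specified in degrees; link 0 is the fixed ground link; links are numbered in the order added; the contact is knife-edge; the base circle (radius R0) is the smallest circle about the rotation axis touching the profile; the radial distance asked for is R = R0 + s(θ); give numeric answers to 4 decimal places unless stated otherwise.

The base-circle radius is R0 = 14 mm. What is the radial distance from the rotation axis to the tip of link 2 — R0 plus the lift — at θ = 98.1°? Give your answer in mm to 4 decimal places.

seg 1 [0°–45.7°] simple-harmonic, h=9: full span → s += 9 → s = 9.0000
seg 2 [45.7°–134°] cycloidal, h=8: θ=98.1° here. β=52.4, B=88.3. 8·(0.5934 − sin(2π·0.5934)/(2π)) = 5.4527 → s = 14.4527
R = R0 + s = 14 + 14.4527 = 28.4527

28.4527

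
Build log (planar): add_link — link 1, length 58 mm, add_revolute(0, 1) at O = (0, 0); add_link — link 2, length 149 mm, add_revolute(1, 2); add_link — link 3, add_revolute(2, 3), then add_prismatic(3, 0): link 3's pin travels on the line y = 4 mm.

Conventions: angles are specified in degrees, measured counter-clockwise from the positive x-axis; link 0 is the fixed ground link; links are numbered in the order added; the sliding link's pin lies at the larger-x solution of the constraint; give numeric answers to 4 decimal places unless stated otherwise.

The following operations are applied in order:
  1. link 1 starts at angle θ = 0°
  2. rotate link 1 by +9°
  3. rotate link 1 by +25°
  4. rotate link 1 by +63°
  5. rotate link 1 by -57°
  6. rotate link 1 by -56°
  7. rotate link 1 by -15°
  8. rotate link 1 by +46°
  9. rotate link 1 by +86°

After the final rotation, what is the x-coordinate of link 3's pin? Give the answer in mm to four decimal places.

geometry: r = 58 mm, L = 149 mm, e = 4 mm; θ starts at 0°
rotate link 1 by +9°: θ ← 0° +9° = 9°
rotate link 1 by +25°: θ ← 9° +25° = 34°
rotate link 1 by +63°: θ ← 34° +63° = 97°
rotate link 1 by -57°: θ ← 97° -57° = 40°
rotate link 1 by -56°: θ ← 40° -56° = -16°
rotate link 1 by -15°: θ ← -16° -15° = -31°
rotate link 1 by +46°: θ ← -31° +46° = 15°
rotate link 1 by +86°: θ ← 15° +86° = 101°
crank pin P = (r cos θ, r sin θ) = (-11.066922, 56.934377)
h = r sin θ − e = 56.934377 − 4 = 52.934377
x = r cos θ + √(L² − h²) = -11.066922 + 139.280120 = 128.213198

128.2132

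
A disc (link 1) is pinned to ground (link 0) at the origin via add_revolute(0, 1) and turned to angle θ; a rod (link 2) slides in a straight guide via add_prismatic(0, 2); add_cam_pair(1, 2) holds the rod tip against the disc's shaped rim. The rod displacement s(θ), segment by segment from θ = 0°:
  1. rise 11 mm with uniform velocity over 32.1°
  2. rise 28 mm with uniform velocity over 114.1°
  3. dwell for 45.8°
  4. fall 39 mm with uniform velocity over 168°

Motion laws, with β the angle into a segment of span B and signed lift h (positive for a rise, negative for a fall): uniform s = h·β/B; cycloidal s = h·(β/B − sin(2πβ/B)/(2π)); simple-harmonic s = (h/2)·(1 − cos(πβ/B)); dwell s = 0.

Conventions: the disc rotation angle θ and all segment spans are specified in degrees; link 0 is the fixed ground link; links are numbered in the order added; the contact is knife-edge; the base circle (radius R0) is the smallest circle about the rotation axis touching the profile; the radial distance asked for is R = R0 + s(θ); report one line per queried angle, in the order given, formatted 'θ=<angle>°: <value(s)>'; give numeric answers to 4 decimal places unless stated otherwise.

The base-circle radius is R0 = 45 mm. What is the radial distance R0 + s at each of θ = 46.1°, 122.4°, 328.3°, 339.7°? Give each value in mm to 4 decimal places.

segment 1 (0° to 32.1°, uniform, h = 11) is passed completely: s = 0.0000 + (11) = 11.0000
θ = 46.1° falls in segment 2 (32.1° to 146.2°, uniform, h = 28): β = 46.1 − 32.1 = 14°, B = 114.1°; Δs = 28·14/114.1 = 3.4356; s = 11.0000 + 3.4356 = 14.4356
θ = 122.4° falls in segment 2 (32.1° to 146.2°, uniform, h = 28): β = 122.4 − 32.1 = 90.3°, B = 114.1°; Δs = 28·90.3/114.1 = 22.1595; s = 11.0000 + 22.1595 = 33.1595
segment 2 (32.1° to 146.2°, uniform, h = 28) is passed completely: s = 11.0000 + (28) = 39.0000
segment 3 (146.2° to 192°, dwell): s unchanged at 39.0000
θ = 328.3° falls in segment 4 (192° to 360°, uniform, h = -39): β = 328.3 − 192 = 136.3°, B = 168°; Δs = -39·136.3/168 = -31.6411; s = 39.0000 − 31.6411 = 7.3589
θ = 339.7° falls in segment 4 (192° to 360°, uniform, h = -39): β = 339.7 − 192 = 147.7°, B = 168°; Δs = -39·147.7/168 = -34.2875; s = 39.0000 − 34.2875 = 4.7125
θ=46.1°: R = R0 + s = 45 + 14.4356 = 59.4356
θ=122.4°: R = R0 + s = 45 + 33.1595 = 78.1595
θ=328.3°: R = R0 + s = 45 + 7.3589 = 52.3589
θ=339.7°: R = R0 + s = 45 + 4.7125 = 49.7125

θ=46.1°: 59.4356
θ=122.4°: 78.1595
θ=328.3°: 52.3589
θ=339.7°: 49.7125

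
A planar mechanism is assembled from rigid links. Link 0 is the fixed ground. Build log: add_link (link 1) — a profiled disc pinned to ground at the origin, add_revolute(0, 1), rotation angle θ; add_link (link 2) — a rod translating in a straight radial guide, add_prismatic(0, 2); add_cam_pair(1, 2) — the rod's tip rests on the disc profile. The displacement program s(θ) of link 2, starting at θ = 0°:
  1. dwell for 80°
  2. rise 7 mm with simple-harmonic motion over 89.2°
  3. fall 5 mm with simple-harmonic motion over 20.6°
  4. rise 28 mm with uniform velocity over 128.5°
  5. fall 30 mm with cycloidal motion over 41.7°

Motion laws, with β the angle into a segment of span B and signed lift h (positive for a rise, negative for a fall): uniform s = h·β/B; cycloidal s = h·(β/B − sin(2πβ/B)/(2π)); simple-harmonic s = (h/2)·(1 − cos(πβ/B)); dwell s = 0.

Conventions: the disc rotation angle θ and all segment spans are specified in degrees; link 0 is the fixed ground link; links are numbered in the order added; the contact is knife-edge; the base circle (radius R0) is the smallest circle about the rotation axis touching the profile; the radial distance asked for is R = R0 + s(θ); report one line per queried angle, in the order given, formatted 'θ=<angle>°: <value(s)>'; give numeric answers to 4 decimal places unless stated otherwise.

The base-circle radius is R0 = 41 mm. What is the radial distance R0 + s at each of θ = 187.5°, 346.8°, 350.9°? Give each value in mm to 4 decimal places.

seg 1 [0°–80°] dwell: s stays 0.0000
seg 2 [80°–169.2°] simple-harmonic, h=7: full span → s += 7 → s = 7.0000
seg 3 [169.2°–189.8°] simple-harmonic, h=-5: θ=187.5° here. β=18.3, B=20.6. -5/2·(1 − cos(π·0.8883)) = -4.8478 → s = 2.1522
seg 3 [169.2°–189.8°] simple-harmonic, h=-5: full span → s += -5 → s = 2.0000
seg 4 [189.8°–318.3°] uniform, h=28: full span → s += 28 → s = 30.0000
seg 5 [318.3°–360°] cycloidal, h=-30: θ=346.8° here. β=28.5, B=41.7. -30·(0.6835 − sin(2π·0.6835)/(2π)) = -24.8669 → s = 5.1331
seg 5 [318.3°–360°] cycloidal, h=-30: θ=350.9° here. β=32.6, B=41.7. -30·(0.7818 − sin(2π·0.7818)/(2π)) = -28.1330 → s = 1.8670
θ=187.5°: R = R0 + s = 41 + 2.1522 = 43.1522
θ=346.8°: R = R0 + s = 41 + 5.1331 = 46.1331
θ=350.9°: R = R0 + s = 41 + 1.8670 = 42.8670

θ=187.5°: 43.1522
θ=346.8°: 46.1331
θ=350.9°: 42.8670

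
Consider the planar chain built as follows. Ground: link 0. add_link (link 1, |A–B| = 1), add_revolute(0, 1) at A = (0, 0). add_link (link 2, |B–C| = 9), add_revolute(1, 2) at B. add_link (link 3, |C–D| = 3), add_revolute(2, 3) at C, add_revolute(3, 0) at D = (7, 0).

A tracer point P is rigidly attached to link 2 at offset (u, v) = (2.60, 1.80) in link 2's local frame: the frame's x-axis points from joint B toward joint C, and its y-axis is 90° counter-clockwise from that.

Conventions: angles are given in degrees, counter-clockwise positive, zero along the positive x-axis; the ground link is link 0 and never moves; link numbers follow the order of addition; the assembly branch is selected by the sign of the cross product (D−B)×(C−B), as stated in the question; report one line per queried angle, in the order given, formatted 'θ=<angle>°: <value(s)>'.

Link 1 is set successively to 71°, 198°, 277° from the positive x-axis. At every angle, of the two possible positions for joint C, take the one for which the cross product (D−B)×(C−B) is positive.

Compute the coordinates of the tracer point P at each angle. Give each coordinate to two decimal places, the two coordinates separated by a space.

A=(0,0), D=(7.00,0)
θ=71°: B = A + 1.00·(cos71°, sin71°) = (0.3256, 0.9455)
θ=71°: |BD| = 6.7411
θ=71°: circle(B,9.00) ∩ circle(D,3.00): a=8.7109, h=2.2627
θ=71°:   candidates: C₊=(9.2678,1.9640) cross=15.253; C₋=(8.6330,-2.5166) cross=-15.253
θ=71°:   branch + wants cross > 0 → take C=(9.2678,1.9640) (cross=15.253)
θ=71°: ex = (C−B)/|BC| = (0.9936,0.1132); ey = (-0.1132,0.9936)
θ=71°: P = B + 2.60·ex + 1.80·ey = (2.7052,3.0282)
θ=198°: B = A + 1.00·(cos198°, sin198°) = (-0.9511, -0.3090)
θ=198°: |BD| = 7.9571
θ=198°: circle(B,9.00) ∩ circle(D,3.00): a=8.5028, h=2.9499
θ=198°:   candidates: C₊=(7.4308,2.9689) cross=23.473; C₋=(7.6599,-2.9265) cross=-23.473
θ=198°:   branch + wants cross > 0 → take C=(7.4308,2.9689) (cross=23.473)
θ=198°: ex = (C−B)/|BC| = (0.9313,0.3642); ey = (-0.3642,0.9313)
θ=198°: P = B + 2.60·ex + 1.80·ey = (0.8148,2.3143)
θ=277°: B = A + 1.00·(cos277°, sin277°) = (0.1219, -0.9925)
θ=277°: |BD| = 6.9494
θ=277°: circle(B,9.00) ∩ circle(D,3.00): a=8.6550, h=2.4680
θ=277°:   candidates: C₊=(8.3357,2.6863) cross=17.151; C₋=(9.0406,-2.1990) cross=-17.151
θ=277°:   branch + wants cross > 0 → take C=(8.3357,2.6863) (cross=17.151)
θ=277°: ex = (C−B)/|BC| = (0.9126,0.4088); ey = (-0.4088,0.9126)
θ=277°: P = B + 2.60·ex + 1.80·ey = (1.7590,1.7130)

θ=71°: 2.71 3.03
θ=198°: 0.81 2.31
θ=277°: 1.76 1.71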